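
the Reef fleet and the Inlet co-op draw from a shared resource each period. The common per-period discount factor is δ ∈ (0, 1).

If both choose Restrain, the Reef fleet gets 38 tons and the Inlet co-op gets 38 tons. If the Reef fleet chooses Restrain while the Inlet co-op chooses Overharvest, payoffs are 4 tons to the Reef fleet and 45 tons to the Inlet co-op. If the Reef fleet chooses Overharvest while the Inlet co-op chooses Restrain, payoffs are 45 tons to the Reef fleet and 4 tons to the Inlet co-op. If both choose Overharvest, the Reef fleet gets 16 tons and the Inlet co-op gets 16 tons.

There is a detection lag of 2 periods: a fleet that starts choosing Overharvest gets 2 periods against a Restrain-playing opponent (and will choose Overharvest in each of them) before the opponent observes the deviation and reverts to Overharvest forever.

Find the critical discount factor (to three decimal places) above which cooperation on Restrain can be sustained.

0.491

The best deviation is to choose Overharvest for all 2 undetected periods, earning 45 each, then 16 forever once detected.
Deviation value: 45(1−δ^2)/(1−δ) + 16δ^2/(1−δ); cooperation value: 38/(1−δ).
IC: 38 ≥ 45(1−δ^2) + 16δ^2 = 45 − 29δ^2.
So δ^2 ≥ 7/29, giving δ ≥ (7/29)^(1/2) ≈ 0.491.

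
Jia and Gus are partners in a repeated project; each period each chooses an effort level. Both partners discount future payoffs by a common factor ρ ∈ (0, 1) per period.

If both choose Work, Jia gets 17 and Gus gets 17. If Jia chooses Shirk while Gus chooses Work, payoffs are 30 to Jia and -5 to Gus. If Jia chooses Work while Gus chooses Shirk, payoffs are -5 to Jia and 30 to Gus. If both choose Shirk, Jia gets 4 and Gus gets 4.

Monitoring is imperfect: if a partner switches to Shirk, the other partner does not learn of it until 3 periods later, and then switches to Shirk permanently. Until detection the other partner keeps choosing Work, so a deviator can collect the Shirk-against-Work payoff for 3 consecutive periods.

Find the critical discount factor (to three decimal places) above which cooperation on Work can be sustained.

0.794

Deviating for the 3 undetected periods gains 30−17 = 13 per period over cooperation, then loses 17−4 = 13 per period forever once punishment starts.
Gain: 13(1 + ρ + … + ρ^2); loss: 13·ρ^3/(1−ρ).
No profitable deviation ⇔ 13(1−ρ^3) ≤ 13·ρ^3, i.e. ρ^3 ≥ 13/(13+13) = 1/2.
Hence ρ ≥ (1/2)^(1/3) ≈ 0.794.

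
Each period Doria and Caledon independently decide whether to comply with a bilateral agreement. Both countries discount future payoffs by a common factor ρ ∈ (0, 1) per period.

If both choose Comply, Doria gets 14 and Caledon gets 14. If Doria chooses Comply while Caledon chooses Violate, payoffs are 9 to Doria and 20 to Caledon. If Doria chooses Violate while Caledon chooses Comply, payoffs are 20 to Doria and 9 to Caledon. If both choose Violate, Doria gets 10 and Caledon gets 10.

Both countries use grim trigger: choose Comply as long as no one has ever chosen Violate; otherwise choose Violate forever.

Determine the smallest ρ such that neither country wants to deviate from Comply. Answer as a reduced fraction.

3/5

14/(1−ρ) ≥ 20 + 10ρ/(1−ρ)
14 ≥ 20 − 10ρ
ρ ≥ 6/10 = 3/5.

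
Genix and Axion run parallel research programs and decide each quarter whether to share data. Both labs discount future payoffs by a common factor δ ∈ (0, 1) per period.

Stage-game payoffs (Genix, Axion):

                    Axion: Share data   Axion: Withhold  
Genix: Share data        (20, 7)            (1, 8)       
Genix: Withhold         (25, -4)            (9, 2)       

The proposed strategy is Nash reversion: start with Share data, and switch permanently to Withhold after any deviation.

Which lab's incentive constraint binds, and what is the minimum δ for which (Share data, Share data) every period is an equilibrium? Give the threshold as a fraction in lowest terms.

Genix; δ ≥ 5/16

Genix: cooperation gives 20 each period; deviation gives 25 once then 9 forever.
  20/(1−δ) ≥ 25 + 9δ/(1−δ) ⇒ δ ≥ 5/16.
Axion: cooperation gives 7 each period; deviation gives 8 once then 2 forever.
  δ ≥ 1/6.
Both must hold, so the binding constraint is Genix's: δ ≥ 5/16.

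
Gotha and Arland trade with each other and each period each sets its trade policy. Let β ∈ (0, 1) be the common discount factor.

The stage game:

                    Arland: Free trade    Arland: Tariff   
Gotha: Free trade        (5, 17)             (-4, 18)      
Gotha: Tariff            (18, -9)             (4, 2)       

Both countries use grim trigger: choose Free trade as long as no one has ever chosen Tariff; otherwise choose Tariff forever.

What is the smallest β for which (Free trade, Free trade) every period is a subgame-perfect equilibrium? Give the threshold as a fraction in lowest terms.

13/14

For Gotha: deviation gain 18−5 = 13, per-period punishment loss 5−4 = 1. IC gives β ≥ 13/14.
For Arland: gain 1, loss 15 per period, so β ≥ 1/16.
The tighter constraint is Gotha's, so cooperation needs β ≥ 13/14.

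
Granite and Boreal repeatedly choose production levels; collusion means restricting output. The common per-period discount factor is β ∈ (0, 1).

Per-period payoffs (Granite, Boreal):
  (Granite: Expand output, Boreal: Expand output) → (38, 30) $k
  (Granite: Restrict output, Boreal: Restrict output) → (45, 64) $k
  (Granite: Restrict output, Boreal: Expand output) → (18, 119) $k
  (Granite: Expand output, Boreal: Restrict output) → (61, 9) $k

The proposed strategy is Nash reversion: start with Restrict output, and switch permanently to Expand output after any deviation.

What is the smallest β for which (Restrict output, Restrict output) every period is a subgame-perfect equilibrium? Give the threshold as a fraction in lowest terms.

Granite's threshold: (61−45)/(61−38) = 16/23.
Boreal's threshold: (119−64)/(119−30) = 55/89.
16/23 > 55/89, so Granite binds and β* = 16/23.

16/23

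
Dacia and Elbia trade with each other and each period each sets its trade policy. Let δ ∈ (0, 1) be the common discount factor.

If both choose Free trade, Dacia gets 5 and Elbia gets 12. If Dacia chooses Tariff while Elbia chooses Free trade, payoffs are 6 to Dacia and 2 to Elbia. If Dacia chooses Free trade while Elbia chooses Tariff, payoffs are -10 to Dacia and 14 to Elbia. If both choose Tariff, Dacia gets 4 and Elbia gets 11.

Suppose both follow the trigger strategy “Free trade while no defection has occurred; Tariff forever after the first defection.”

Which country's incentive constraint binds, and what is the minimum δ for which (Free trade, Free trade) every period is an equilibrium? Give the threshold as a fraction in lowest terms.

Dacia: cooperation gives 5 each period; deviation gives 6 once then 4 forever.
  5/(1−δ) ≥ 6 + 4δ/(1−δ) ⇒ δ ≥ 1/2.
Elbia: cooperation gives 12 each period; deviation gives 14 once then 11 forever.
  δ ≥ 2/3.
Both must hold, so the binding constraint is Elbia's: δ ≥ 2/3.

Elbia; δ ≥ 2/3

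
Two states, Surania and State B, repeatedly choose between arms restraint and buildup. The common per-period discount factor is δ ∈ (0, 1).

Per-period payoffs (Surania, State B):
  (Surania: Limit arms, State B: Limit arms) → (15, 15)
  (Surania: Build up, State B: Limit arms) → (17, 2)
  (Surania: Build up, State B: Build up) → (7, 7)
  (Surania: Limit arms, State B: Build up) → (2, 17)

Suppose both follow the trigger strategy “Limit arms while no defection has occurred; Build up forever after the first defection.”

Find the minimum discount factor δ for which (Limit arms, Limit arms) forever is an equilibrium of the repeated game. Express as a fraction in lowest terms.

1/5

Cooperation forever yields 15 each period: 15/(1−δ).
Deviating yields 17 once, then 7 forever: 17 + 7δ/(1−δ).
No profitable deviation requires 15/(1−δ) ≥ 17 + 7δ/(1−δ).
Multiplying by (1−δ): 15 ≥ 17(1−δ) + 7δ = 17 − 10δ.
So 10δ ≥ 2, i.e. δ ≥ 2/10 = 1/5.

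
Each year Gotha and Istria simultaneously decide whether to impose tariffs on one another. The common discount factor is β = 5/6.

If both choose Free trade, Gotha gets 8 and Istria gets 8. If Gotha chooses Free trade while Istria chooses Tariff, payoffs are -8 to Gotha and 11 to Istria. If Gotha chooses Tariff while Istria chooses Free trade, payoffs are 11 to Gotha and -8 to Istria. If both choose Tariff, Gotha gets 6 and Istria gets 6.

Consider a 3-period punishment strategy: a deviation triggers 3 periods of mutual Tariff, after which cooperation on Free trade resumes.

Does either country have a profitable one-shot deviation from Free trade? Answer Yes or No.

No

IC: β+…+β^3 ≥ (11−8)/(8−6) = 3/2.
At β = 5/6: partial sum = 2.1065 ≥ 1.5000. Cooperation sustainable.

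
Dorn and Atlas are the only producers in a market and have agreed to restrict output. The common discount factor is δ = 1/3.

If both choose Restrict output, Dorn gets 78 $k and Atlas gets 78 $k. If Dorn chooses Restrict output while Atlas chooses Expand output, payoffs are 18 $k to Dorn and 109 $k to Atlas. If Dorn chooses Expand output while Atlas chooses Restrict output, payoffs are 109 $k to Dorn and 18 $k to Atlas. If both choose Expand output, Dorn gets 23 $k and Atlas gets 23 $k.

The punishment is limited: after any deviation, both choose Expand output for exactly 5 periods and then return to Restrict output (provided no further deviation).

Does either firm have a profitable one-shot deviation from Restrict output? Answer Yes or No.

Comparing payoff streams over the 6 periods until play realigns: cooperate → 78(1+δ+…+δ^5); deviate → 109 + 23(δ+…+δ^5).
Cooperation is sustained iff (78−23)(δ+…+δ^5) ≥ 109−78.
δ+…+δ^5 = 1/3·(1−(1/3)^5)/(1−1/3) = 0.4979, and (109−78)/(78−23) = 0.5636.
0.4979 < 0.5636, so cooperation is not sustainable.

Yes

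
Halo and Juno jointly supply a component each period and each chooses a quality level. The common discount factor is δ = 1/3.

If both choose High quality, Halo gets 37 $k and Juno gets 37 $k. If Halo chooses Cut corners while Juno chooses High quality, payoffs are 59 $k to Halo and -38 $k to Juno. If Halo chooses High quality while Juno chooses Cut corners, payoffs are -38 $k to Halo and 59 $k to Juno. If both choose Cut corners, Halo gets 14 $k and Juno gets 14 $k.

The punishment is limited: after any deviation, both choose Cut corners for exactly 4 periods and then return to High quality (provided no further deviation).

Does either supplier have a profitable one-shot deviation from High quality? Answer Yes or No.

IC: δ+…+δ^4 ≥ (59−37)/(37−14) = 22/23.
At δ = 1/3: partial sum = 0.4938 < 0.9565. Cooperation not sustainable.

Yes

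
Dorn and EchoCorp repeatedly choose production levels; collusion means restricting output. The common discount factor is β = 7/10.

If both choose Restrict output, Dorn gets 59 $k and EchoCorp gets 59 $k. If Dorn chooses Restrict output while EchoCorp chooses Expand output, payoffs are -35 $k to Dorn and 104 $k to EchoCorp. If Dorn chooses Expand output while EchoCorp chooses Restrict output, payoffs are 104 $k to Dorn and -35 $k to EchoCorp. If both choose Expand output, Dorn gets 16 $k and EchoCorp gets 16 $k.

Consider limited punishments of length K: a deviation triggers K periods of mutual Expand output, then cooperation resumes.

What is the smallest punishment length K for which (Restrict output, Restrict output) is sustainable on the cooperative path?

IC: β(1−β^K)/(1−β) ≥ (104−59)/(59−16) = 45/43.
With β = 7/10: need 1 − β^K ≥ 45/43·(1−7/10)/(7/10), i.e. β^K ≤ 0.5515.
Since (7/10)^1 = 0.7000 and (7/10)^2 = 0.4900, the smallest such K is 2.

2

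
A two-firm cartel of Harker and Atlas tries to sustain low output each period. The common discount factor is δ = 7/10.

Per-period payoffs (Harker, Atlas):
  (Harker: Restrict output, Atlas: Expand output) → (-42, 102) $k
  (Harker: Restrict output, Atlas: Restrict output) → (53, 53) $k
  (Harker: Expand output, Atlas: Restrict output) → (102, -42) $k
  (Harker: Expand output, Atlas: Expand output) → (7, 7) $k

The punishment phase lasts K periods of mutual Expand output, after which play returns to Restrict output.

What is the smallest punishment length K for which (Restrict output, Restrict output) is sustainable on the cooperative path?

2

IC: δ(1−δ^K)/(1−δ) ≥ (102−53)/(53−7) = 49/46.
With δ = 7/10: need 1 − δ^K ≥ 49/46·(1−7/10)/(7/10), i.e. δ^K ≤ 0.5435.
Since (7/10)^1 = 0.7000 and (7/10)^2 = 0.4900, the smallest such K is 2.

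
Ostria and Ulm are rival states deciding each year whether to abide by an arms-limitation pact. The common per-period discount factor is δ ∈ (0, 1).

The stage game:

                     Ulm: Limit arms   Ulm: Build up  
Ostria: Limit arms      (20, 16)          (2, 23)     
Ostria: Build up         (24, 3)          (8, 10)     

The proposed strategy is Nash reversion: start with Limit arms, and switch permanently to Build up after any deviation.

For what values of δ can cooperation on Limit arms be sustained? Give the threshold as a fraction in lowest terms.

7/13

Ostria: cooperation gives 20 each period; deviation gives 24 once then 8 forever.
  20/(1−δ) ≥ 24 + 8δ/(1−δ) ⇒ δ ≥ 4/16 = 1/4.
Ulm: cooperation gives 16 each period; deviation gives 23 once then 10 forever.
  δ ≥ 7/13.
Both must hold, so the binding constraint is Ulm's: δ ≥ 7/13.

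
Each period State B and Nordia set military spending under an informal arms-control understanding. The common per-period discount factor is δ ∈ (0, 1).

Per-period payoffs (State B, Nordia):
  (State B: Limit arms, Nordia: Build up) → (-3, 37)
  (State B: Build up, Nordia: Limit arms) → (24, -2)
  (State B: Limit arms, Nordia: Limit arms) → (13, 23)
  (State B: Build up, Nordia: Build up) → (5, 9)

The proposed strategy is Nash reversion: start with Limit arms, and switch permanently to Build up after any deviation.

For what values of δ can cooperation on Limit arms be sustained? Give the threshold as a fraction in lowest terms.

State B's threshold: (24−13)/(24−5) = 11/19.
Nordia's threshold: (37−23)/(37−9) = 1/2.
11/19 > 1/2, so State B binds and δ* = 11/19.

11/19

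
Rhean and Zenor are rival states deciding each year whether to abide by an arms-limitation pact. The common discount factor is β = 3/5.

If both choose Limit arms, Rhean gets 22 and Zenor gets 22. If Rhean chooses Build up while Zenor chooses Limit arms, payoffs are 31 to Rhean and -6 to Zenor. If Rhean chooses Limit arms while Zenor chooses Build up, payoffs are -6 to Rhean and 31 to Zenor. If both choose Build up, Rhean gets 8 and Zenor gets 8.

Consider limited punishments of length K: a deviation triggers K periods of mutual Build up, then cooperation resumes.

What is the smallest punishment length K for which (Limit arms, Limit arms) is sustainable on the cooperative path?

IC: β(1−β^K)/(1−β) ≥ (31−22)/(22−8) = 9/14.
With β = 3/5: need 1 − β^K ≥ 9/14·(1−3/5)/(3/5), i.e. β^K ≤ 0.5714.
Since (3/5)^1 = 0.6000 and (3/5)^2 = 0.3600, the smallest such K is 2.

2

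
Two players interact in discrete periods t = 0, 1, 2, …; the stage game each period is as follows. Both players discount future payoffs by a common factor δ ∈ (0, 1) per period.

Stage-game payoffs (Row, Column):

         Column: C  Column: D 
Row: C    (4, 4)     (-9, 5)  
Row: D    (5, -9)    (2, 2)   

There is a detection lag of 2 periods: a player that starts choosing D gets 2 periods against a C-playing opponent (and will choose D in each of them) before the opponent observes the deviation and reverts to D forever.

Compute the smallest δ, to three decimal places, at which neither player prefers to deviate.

0.577

Deviating for the 2 undetected periods gains 5−4 = 1 per period over cooperation, then loses 4−2 = 2 per period forever once punishment starts.
Gain: 1(1 + δ + … + δ^1); loss: 2·δ^2/(1−δ).
No profitable deviation ⇔ 1(1−δ^2) ≤ 2·δ^2, i.e. δ^2 ≥ 1/(1+2) = 1/3.
Hence δ ≥ (1/3)^(1/2) ≈ 0.577.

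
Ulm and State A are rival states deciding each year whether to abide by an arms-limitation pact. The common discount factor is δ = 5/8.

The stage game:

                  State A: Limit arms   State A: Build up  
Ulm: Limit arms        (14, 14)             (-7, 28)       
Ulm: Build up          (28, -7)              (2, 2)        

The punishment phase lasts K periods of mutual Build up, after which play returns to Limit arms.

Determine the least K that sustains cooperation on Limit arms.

No profitable deviation requires (14−2)(δ+…+δ^K) ≥ 28−14, i.e. δ+…+δ^K ≥ 7/6 ≈ 1.1667.
With δ = 5/8, the partial sums are K=1: 0.6250, K=2: 1.0156, K=3: 1.2598.
K = 3 is the first length at which the sum reaches 1.1667.

3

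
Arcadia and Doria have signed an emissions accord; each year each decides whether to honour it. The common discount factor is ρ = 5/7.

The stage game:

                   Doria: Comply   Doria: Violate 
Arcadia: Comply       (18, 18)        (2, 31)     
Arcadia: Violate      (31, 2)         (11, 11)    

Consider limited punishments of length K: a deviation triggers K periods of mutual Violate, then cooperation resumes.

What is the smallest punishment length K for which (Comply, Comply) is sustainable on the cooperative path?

5

IC: ρ(1−ρ^K)/(1−ρ) ≥ (31−18)/(18−11) = 13/7.
With ρ = 5/7: need 1 − ρ^K ≥ 13/7·(1−5/7)/(5/7), i.e. ρ^K ≤ 0.2571.
Since (5/7)^4 = 0.2603 and (5/7)^5 = 0.1859, the smallest such K is 5.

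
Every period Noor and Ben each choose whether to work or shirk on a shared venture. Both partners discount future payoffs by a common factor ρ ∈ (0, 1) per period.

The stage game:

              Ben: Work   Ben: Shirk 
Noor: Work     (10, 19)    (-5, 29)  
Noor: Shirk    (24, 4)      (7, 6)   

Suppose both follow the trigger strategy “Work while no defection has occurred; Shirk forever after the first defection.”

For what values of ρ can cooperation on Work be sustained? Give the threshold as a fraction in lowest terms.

For Noor: deviation gain 24−10 = 14, per-period punishment loss 10−7 = 3. IC gives ρ ≥ 14/17.
For Ben: gain 10, loss 13 per period, so ρ ≥ 10/23.
The tighter constraint is Noor's, so cooperation needs ρ ≥ 14/17.

14/17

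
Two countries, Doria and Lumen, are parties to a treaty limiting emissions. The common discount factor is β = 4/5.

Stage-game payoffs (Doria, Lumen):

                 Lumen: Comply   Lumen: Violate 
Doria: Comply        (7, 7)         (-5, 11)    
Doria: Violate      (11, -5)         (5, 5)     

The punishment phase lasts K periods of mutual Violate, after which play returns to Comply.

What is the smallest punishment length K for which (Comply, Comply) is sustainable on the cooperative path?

IC: β(1−β^K)/(1−β) ≥ (11−7)/(7−5) = 2.
With β = 4/5: need 1 − β^K ≥ 2·(1−4/5)/(4/5), i.e. β^K ≤ 0.5000.
Since (4/5)^3 = 0.5120 and (4/5)^4 = 0.4096, the smallest such K is 4.

4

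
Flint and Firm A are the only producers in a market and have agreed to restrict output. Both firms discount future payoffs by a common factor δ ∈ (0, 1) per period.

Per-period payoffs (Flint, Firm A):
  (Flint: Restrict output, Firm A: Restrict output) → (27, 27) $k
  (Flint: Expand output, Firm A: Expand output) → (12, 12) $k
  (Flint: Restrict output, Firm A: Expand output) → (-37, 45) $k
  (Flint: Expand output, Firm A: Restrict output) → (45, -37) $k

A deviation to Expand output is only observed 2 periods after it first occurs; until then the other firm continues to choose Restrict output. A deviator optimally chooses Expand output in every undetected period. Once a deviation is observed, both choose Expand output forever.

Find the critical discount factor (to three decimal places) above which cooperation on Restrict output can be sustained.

0.739

A deviator earns 45 for 2 periods, then 12 forever; cooperating earns 27 forever. Multiplying the IC by (1−δ):
27 ≥ 45(1−δ^2) + 12δ^2, so 33·δ^2 ≥ 18 and δ^2 ≥ 6/11.
δ ≥ (6/11)^(1/2) ≈ 0.739.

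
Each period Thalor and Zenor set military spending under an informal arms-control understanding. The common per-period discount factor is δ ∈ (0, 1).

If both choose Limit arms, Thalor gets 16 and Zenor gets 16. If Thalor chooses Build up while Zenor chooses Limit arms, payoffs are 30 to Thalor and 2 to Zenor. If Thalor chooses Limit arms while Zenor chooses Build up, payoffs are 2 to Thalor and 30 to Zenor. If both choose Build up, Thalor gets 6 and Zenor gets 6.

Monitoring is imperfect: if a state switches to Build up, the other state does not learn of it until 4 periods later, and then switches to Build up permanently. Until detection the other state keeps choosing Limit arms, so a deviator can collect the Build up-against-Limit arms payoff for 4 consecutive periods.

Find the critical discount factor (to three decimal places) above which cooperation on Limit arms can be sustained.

0.874

Deviating for the 4 undetected periods gains 30−16 = 14 per period over cooperation, then loses 16−6 = 10 per period forever once punishment starts.
Gain: 14(1 + δ + … + δ^3); loss: 10·δ^4/(1−δ).
No profitable deviation ⇔ 14(1−δ^4) ≤ 10·δ^4, i.e. δ^4 ≥ 14/(14+10) = 7/12.
Hence δ ≥ (7/12)^(1/4) ≈ 0.874.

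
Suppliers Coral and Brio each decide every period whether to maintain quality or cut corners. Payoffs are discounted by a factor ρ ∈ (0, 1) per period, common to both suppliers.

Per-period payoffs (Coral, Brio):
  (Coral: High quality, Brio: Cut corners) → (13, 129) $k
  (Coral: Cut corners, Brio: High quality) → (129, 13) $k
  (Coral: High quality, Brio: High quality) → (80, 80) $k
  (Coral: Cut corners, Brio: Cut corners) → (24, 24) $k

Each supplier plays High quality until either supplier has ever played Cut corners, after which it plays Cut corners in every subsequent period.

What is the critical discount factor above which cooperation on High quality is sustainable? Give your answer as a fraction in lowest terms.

7/15

80/(1−ρ) ≥ 129 + 24ρ/(1−ρ)
80 ≥ 129 − 105ρ
ρ ≥ 49/105 = 7/15.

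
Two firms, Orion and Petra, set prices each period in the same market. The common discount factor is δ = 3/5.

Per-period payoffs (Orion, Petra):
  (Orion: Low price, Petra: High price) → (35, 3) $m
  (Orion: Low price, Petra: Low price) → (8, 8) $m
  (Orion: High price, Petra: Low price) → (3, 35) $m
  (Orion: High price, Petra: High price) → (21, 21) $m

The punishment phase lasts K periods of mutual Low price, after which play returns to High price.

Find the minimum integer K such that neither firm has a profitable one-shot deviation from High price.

3

IC: δ(1−δ^K)/(1−δ) ≥ (35−21)/(21−8) = 14/13.
With δ = 3/5: need 1 − δ^K ≥ 14/13·(1−3/5)/(3/5), i.e. δ^K ≤ 0.2821.
Since (3/5)^2 = 0.3600 and (3/5)^3 = 0.2160, the smallest such K is 3.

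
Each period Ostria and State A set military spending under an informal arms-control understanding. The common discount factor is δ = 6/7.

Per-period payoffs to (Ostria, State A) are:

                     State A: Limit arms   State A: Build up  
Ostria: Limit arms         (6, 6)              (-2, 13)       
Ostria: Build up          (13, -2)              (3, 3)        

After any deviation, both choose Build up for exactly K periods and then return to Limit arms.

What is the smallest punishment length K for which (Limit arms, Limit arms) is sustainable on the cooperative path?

No profitable deviation requires (6−3)(δ+…+δ^K) ≥ 13−6, i.e. δ+…+δ^K ≥ 7/3 ≈ 2.3333.
With δ = 6/7, the partial sums are K=1: 0.8571, K=2: 1.5918, K=3: 2.2216, K=4: 2.7613.
K = 4 is the first length at which the sum reaches 2.3333.

4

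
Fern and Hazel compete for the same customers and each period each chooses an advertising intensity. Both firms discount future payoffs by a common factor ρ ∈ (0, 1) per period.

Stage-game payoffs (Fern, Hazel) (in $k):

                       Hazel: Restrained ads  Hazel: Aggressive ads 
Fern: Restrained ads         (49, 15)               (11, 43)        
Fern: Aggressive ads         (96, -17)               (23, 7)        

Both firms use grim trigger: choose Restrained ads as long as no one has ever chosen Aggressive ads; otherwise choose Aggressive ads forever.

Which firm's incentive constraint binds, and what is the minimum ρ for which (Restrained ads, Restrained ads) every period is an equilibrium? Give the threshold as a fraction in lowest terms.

Hazel; ρ ≥ 7/9

Fern: cooperation gives 49 each period; deviation gives 96 once then 23 forever.
  49/(1−ρ) ≥ 96 + 23ρ/(1−ρ) ⇒ ρ ≥ 47/73.
Hazel: cooperation gives 15 each period; deviation gives 43 once then 7 forever.
  ρ ≥ 28/36 = 7/9.
Both must hold, so the binding constraint is Hazel's: ρ ≥ 7/9.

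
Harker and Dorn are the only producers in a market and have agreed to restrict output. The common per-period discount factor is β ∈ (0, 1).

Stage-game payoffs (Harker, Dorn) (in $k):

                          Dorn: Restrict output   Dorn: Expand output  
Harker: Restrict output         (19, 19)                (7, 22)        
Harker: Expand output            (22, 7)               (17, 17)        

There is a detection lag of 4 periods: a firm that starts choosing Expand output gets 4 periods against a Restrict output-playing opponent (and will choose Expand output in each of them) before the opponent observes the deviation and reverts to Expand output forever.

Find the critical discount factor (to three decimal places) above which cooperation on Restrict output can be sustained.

Deviating for the 4 undetected periods gains 22−19 = 3 per period over cooperation, then loses 19−17 = 2 per period forever once punishment starts.
Gain: 3(1 + β + … + β^3); loss: 2·β^4/(1−β).
No profitable deviation ⇔ 3(1−β^4) ≤ 2·β^4, i.e. β^4 ≥ 3/(3+2) = 3/5.
Hence β ≥ (3/5)^(1/4) ≈ 0.880.

0.880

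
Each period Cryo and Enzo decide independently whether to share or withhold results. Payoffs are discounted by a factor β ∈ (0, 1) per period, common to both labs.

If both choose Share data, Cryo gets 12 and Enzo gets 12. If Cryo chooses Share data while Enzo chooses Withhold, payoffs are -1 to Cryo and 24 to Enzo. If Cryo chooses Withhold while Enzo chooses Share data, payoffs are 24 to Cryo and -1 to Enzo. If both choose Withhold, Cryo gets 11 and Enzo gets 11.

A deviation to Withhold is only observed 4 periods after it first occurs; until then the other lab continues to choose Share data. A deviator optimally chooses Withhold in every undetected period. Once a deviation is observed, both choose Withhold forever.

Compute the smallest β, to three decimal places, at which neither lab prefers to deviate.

0.980

The best deviation is to choose Withhold for all 4 undetected periods, earning 24 each, then 11 forever once detected.
Deviation value: 24(1−β^4)/(1−β) + 11β^4/(1−β); cooperation value: 12/(1−β).
IC: 12 ≥ 24(1−β^4) + 11β^4 = 24 − 13β^4.
So β^4 ≥ 12/13, giving β ≥ (12/13)^(1/4) ≈ 0.980.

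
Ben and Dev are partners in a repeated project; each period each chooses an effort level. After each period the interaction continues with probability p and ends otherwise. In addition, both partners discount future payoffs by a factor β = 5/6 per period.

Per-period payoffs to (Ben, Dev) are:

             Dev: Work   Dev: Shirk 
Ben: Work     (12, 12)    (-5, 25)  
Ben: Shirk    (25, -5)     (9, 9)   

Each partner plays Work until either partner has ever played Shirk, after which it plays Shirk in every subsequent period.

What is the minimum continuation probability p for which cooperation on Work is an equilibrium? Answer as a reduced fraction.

With continuation probability p and discount β, the effective per-period discount factor is βp.
Grim-trigger IC: βp ≥ (25−12)/(25−9) = 13/16.
So p ≥ (13/16)/(5/6) = 39/40.

39/40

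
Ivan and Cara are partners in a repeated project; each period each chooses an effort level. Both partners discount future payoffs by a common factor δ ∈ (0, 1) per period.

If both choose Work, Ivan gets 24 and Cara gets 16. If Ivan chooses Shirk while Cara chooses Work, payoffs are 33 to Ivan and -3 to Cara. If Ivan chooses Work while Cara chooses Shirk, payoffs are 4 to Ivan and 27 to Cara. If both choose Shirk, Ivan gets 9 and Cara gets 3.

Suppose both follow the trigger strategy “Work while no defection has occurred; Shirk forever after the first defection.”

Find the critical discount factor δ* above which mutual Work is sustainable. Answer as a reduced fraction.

11/24

Ivan: cooperation gives 24 each period; deviation gives 33 once then 9 forever.
  24/(1−δ) ≥ 33 + 9δ/(1−δ) ⇒ δ ≥ 9/24 = 3/8.
Cara: cooperation gives 16 each period; deviation gives 27 once then 3 forever.
  δ ≥ 11/24.
Both must hold, so the binding constraint is Cara's: δ ≥ 11/24.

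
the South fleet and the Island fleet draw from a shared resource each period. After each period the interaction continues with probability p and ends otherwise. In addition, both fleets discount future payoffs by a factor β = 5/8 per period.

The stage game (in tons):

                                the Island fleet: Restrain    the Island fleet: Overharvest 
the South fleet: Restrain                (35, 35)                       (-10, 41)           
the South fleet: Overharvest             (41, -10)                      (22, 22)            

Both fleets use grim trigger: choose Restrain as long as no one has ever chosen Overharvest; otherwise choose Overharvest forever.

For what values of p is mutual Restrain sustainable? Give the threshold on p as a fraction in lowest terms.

48/95

Expected continuation weight on next period's payoff is β·p = 5/8·p, which plays the role of the discount factor.
Cooperation requires 5/8·p ≥ (41−35)/(41−22) = 6/19, hence p ≥ 48/95.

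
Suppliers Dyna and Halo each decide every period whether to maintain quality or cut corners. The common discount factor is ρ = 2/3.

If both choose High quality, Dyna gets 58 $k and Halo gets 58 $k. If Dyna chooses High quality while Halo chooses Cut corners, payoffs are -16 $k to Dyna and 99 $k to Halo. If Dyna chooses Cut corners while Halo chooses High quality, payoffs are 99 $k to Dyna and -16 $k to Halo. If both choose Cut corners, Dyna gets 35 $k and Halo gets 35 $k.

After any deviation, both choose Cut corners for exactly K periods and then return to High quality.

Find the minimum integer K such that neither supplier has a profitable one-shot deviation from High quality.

Need Σ_{k=1}^{K} ρ^k ≥ (99−58)/(58−35) = 1.7826 at ρ = 2/3.
At K = 5 the sum is 1.7366 < 1.7826; at K = 6 it is 1.8244 ≥ 1.7826.
So the minimum punishment length is K = 6.

6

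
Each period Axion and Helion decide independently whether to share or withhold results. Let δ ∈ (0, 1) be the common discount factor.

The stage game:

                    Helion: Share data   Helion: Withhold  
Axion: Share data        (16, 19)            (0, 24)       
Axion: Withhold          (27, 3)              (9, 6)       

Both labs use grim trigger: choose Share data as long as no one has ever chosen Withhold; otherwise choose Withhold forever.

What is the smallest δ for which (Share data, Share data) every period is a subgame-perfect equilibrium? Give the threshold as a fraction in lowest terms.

Axion's threshold: (27−16)/(27−9) = 11/18.
Helion's threshold: (24−19)/(24−6) = 5/18.
11/18 > 5/18, so Axion binds and δ* = 11/18.

11/18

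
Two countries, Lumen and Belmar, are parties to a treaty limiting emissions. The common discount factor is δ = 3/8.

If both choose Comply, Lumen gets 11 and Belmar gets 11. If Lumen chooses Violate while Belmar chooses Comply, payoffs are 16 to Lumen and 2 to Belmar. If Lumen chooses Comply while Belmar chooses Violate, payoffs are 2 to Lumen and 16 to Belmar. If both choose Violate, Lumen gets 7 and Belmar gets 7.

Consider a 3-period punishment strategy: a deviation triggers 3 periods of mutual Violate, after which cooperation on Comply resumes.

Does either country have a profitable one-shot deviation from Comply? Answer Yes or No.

IC: δ+…+δ^3 ≥ (16−11)/(11−7) = 5/4.
At δ = 3/8: partial sum = 0.5684 < 1.2500. Cooperation not sustainable.

Yes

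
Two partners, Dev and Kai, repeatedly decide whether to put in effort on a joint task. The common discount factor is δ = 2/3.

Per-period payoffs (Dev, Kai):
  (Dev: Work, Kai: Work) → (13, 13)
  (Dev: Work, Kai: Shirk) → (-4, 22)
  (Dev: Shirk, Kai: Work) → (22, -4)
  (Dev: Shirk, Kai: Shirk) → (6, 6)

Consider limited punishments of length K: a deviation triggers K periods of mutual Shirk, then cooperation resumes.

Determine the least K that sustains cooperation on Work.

3

Need Σ_{k=1}^{K} δ^k ≥ (22−13)/(13−6) = 1.2857 at δ = 2/3.
At K = 2 the sum is 1.1111 < 1.2857; at K = 3 it is 1.4074 ≥ 1.2857.
So the minimum punishment length is K = 3.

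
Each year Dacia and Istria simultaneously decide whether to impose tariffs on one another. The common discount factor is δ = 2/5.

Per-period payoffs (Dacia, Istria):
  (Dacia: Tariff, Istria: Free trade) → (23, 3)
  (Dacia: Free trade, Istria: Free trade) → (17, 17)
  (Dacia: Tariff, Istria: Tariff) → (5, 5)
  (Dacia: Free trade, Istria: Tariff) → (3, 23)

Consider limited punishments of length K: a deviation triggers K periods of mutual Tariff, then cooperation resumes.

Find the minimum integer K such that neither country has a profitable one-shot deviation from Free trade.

IC: δ(1−δ^K)/(1−δ) ≥ (23−17)/(17−5) = 1/2.
With δ = 2/5: need 1 − δ^K ≥ 1/2·(1−2/5)/(2/5), i.e. δ^K ≤ 0.2500.
Since (2/5)^1 = 0.4000 and (2/5)^2 = 0.1600, the smallest such K is 2.

2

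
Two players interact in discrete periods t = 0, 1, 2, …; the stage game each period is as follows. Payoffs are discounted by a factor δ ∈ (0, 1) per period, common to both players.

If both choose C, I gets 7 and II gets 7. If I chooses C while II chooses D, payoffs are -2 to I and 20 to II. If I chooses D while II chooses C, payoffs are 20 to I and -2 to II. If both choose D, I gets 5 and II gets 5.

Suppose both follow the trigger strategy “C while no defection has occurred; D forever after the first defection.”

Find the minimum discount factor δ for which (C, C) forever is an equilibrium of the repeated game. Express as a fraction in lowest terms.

Cooperation forever yields 7 each period: 7/(1−δ).
Deviating yields 20 once, then 5 forever: 20 + 5δ/(1−δ).
No profitable deviation requires 7/(1−δ) ≥ 20 + 5δ/(1−δ).
Multiplying by (1−δ): 7 ≥ 20(1−δ) + 5δ = 20 − 15δ.
So 15δ ≥ 13, i.e. δ ≥ 13/15.

13/15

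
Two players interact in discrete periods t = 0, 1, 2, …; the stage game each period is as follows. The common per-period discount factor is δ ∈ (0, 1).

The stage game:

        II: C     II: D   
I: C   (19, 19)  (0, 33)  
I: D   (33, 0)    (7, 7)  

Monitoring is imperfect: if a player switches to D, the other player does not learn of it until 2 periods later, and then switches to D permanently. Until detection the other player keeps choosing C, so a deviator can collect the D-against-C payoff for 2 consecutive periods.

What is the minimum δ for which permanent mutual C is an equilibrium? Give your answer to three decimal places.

0.734

The best deviation is to choose D for all 2 undetected periods, earning 33 each, then 7 forever once detected.
Deviation value: 33(1−δ^2)/(1−δ) + 7δ^2/(1−δ); cooperation value: 19/(1−δ).
IC: 19 ≥ 33(1−δ^2) + 7δ^2 = 33 − 26δ^2.
So δ^2 ≥ 14/26 = 7/13, giving δ ≥ (7/13)^(1/2) ≈ 0.734.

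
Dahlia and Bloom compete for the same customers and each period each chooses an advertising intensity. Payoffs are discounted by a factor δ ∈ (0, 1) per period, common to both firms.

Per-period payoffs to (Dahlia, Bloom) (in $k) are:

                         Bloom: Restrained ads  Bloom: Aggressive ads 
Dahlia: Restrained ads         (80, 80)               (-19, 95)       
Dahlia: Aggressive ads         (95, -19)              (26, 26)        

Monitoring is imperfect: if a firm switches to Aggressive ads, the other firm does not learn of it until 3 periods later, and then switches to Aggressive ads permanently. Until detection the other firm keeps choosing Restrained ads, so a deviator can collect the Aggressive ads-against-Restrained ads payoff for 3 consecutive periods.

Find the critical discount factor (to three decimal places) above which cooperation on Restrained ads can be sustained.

The best deviation is to choose Aggressive ads for all 3 undetected periods, earning 95 each, then 26 forever once detected.
Deviation value: 95(1−δ^3)/(1−δ) + 26δ^3/(1−δ); cooperation value: 80/(1−δ).
IC: 80 ≥ 95(1−δ^3) + 26δ^3 = 95 − 69δ^3.
So δ^3 ≥ 15/69 = 5/23, giving δ ≥ (5/23)^(1/3) ≈ 0.601.

0.601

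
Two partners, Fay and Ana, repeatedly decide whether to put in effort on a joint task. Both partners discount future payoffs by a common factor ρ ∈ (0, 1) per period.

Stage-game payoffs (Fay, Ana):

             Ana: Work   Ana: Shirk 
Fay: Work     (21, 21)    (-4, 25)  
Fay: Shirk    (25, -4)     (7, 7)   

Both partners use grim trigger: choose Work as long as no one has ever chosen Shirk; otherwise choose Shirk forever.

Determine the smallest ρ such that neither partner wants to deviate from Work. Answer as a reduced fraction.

2/9

One-period gain from deviating is 25 − 21 = 4. The loss is 21 − 7 = 14 in every subsequent period, with present value 14·ρ/(1−ρ).
Deviation is unprofitable when 14·ρ/(1−ρ) ≥ 4, i.e. ρ/(1−ρ) ≥ 2/7.
Equivalently ρ ≥ 4/(4+14) = 2/9.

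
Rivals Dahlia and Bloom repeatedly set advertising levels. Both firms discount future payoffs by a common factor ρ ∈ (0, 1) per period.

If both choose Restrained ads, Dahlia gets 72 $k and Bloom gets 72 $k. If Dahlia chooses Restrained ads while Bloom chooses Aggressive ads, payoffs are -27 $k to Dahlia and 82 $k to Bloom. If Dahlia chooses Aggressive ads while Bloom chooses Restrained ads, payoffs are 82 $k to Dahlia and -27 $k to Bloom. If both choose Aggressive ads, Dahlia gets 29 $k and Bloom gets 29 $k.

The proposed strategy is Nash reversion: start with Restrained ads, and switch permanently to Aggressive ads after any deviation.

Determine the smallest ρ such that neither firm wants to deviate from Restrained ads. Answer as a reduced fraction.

10/53

72/(1−ρ) ≥ 82 + 29ρ/(1−ρ)
72 ≥ 82 − 53ρ
ρ ≥ 10/53.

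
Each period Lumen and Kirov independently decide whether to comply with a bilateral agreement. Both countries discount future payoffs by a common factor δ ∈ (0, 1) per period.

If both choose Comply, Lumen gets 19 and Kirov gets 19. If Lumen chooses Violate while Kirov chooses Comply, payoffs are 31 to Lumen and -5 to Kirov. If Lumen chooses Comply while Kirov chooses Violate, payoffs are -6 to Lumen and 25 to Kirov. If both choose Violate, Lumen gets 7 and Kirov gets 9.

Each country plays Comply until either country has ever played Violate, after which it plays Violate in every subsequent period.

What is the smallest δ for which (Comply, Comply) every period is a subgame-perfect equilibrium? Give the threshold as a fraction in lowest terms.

Lumen: cooperation gives 19 each period; deviation gives 31 once then 7 forever.
  19/(1−δ) ≥ 31 + 7δ/(1−δ) ⇒ δ ≥ 12/24 = 1/2.
Kirov: cooperation gives 19 each period; deviation gives 25 once then 9 forever.
  δ ≥ 6/16 = 3/8.
Both must hold, so the binding constraint is Lumen's: δ ≥ 1/2.

1/2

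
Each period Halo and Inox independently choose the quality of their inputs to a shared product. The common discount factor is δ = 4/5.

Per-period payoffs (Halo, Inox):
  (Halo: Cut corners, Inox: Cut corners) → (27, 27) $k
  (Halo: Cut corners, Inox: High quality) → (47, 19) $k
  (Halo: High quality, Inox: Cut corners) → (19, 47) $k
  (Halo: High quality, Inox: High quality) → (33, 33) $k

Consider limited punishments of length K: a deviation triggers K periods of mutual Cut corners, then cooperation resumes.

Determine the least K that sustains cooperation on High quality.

IC: δ(1−δ^K)/(1−δ) ≥ (47−33)/(33−27) = 7/3.
With δ = 4/5: need 1 − δ^K ≥ 7/3·(1−4/5)/(4/5), i.e. δ^K ≤ 0.4167.
Since (4/5)^3 = 0.5120 and (4/5)^4 = 0.4096, the smallest such K is 4.

4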